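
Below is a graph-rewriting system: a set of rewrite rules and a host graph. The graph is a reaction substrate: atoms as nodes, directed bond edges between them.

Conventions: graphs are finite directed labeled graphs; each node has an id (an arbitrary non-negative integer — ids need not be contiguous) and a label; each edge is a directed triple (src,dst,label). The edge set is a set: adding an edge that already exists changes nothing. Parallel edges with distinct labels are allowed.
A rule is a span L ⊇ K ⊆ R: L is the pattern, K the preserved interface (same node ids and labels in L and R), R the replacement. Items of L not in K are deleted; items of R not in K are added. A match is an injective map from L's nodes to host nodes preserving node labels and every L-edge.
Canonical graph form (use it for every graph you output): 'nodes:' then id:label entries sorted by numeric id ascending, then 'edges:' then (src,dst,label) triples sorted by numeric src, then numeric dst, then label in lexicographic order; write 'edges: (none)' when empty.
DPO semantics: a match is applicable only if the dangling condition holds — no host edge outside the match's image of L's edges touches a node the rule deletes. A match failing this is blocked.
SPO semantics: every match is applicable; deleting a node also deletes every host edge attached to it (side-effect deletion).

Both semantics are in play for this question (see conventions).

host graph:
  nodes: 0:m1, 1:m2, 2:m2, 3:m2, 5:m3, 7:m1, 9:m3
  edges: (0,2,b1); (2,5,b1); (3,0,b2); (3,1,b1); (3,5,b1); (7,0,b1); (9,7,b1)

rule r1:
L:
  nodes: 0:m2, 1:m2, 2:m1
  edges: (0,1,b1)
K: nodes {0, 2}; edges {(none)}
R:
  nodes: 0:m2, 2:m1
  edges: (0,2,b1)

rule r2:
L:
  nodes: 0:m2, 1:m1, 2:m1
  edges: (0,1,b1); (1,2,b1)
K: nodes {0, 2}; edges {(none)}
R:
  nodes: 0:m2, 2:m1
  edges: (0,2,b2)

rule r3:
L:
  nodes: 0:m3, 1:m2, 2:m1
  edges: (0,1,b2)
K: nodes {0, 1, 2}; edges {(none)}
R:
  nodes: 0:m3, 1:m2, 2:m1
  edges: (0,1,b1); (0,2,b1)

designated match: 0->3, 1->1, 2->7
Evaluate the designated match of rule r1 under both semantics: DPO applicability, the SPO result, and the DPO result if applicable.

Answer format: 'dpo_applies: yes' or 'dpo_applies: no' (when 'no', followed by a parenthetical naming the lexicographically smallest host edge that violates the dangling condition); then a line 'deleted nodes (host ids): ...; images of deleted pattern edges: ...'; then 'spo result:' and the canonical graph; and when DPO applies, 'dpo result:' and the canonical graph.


dpo_applies: yes
deleted nodes (host ids): 1; images of deleted pattern edges: (3,1,b1)
spo result:
nodes: 0:m1, 2:m2, 3:m2, 5:m3, 7:m1, 9:m3
edges: (0,2,b1); (2,5,b1); (3,0,b2); (3,5,b1); (3,7,b1); (7,0,b1); (9,7,b1)
dpo result:
nodes: 0:m1, 2:m2, 3:m2, 5:m3, 7:m1, 9:m3
edges: (0,2,b1); (2,5,b1); (3,0,b2); (3,5,b1); (3,7,b1); (7,0,b1); (9,7,b1)


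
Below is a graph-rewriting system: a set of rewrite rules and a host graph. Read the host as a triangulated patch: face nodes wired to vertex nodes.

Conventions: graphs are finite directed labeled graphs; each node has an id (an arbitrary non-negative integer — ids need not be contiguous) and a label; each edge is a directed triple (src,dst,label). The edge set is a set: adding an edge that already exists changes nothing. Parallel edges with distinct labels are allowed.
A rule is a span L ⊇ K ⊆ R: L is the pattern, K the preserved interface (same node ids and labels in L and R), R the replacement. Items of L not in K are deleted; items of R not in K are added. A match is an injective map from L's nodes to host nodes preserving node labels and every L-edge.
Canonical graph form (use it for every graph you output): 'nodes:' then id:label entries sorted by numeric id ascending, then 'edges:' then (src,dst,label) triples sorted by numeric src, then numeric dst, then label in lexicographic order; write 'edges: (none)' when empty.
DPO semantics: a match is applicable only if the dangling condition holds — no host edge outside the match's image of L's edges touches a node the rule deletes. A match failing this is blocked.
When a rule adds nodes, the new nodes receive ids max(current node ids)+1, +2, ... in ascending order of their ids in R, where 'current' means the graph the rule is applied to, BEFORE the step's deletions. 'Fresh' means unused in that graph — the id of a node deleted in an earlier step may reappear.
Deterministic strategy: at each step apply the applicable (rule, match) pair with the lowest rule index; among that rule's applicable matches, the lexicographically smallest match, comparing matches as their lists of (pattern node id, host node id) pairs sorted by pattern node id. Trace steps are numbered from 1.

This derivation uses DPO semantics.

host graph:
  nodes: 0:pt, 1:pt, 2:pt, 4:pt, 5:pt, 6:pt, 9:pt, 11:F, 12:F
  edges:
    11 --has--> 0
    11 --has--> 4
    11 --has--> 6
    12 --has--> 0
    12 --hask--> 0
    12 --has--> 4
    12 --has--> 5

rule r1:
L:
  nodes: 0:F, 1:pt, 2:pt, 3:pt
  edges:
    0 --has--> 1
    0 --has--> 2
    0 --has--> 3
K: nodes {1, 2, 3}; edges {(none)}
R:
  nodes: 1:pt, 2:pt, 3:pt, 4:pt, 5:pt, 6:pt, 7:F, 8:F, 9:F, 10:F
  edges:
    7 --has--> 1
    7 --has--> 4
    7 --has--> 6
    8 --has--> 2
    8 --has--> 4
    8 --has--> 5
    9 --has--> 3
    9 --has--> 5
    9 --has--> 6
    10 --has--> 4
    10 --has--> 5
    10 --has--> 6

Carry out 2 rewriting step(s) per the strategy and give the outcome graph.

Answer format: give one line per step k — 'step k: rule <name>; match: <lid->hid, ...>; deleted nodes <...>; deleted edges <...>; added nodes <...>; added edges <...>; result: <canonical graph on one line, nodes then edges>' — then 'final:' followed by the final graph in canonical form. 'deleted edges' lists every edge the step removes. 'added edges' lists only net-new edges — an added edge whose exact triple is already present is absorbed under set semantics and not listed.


step 1: rule r1; match: 0->11, 1->0, 2->4, 3->6; deleted nodes 11; deleted edges (11,0,has); (11,4,has); (11,6,has); added nodes 13, 14, 15, 16, 17, 18, 19; added edges (16,0,has); (16,13,has); (16,15,has); (17,4,has); (17,13,has); (17,14,has); (18,6,has); (18,14,has); (18,15,has); (19,13,has); (19,14,has); (19,15,has); result: nodes: 0:pt, 1:pt, 2:pt, 4:pt, 5:pt, 6:pt, 9:pt, 12:F, 13:pt, 14:pt, 15:pt, 16:F, 17:F, 18:F, 19:F edges: (12,0,has); (12,0,hask); (12,4,has); (12,5,has); (16,0,has); (16,13,has); (16,15,has); (17,4,has); (17,13,has); (17,14,has); (18,6,has); (18,14,has); (18,15,has); (19,13,has); (19,14,has); (19,15,has)
step 2: rule r1; match: 0->16, 1->0, 2->13, 3->15; deleted nodes 16; deleted edges (16,0,has); (16,13,has); (16,15,has); added nodes 20, 21, 22, 23, 24, 25, 26; added edges (23,0,has); (23,20,has); (23,22,has); (24,13,has); (24,20,has); (24,21,has); (25,15,has); (25,21,has); (25,22,has); (26,20,has); (26,21,has); (26,22,has); result: nodes: 0:pt, 1:pt, 2:pt, 4:pt, 5:pt, 6:pt, 9:pt, 12:F, 13:pt, 14:pt, 15:pt, 17:F, 18:F, 19:F, 20:pt, 21:pt, 22:pt, 23:F, 24:F, 25:F, 26:F edges: (12,0,has); (12,0,hask); (12,4,has); (12,5,has); (17,4,has); (17,13,has); (17,14,has); (18,6,has); (18,14,has); (18,15,has); (19,13,has); (19,14,has); (19,15,has); (23,0,has); (23,20,has); (23,22,has); (24,13,has); (24,20,has); (24,21,has); (25,15,has); (25,21,has); (25,22,has); (26,20,has); (26,21,has); (26,22,has)
final:
nodes: 0:pt, 1:pt, 2:pt, 4:pt, 5:pt, 6:pt, 9:pt, 12:F, 13:pt, 14:pt, 15:pt, 17:F, 18:F, 19:F, 20:pt, 21:pt, 22:pt, 23:F, 24:F, 25:F, 26:F
edges: (12,0,has); (12,0,hask); (12,4,has); (12,5,has); (17,4,has); (17,13,has); (17,14,has); (18,6,has); (18,14,has); (18,15,has); (19,13,has); (19,14,has); (19,15,has); (23,0,has); (23,20,has); (23,22,has); (24,13,has); (24,20,has); (24,21,has); (25,15,has); (25,21,has); (25,22,has); (26,20,has); (26,21,has); (26,22,has)


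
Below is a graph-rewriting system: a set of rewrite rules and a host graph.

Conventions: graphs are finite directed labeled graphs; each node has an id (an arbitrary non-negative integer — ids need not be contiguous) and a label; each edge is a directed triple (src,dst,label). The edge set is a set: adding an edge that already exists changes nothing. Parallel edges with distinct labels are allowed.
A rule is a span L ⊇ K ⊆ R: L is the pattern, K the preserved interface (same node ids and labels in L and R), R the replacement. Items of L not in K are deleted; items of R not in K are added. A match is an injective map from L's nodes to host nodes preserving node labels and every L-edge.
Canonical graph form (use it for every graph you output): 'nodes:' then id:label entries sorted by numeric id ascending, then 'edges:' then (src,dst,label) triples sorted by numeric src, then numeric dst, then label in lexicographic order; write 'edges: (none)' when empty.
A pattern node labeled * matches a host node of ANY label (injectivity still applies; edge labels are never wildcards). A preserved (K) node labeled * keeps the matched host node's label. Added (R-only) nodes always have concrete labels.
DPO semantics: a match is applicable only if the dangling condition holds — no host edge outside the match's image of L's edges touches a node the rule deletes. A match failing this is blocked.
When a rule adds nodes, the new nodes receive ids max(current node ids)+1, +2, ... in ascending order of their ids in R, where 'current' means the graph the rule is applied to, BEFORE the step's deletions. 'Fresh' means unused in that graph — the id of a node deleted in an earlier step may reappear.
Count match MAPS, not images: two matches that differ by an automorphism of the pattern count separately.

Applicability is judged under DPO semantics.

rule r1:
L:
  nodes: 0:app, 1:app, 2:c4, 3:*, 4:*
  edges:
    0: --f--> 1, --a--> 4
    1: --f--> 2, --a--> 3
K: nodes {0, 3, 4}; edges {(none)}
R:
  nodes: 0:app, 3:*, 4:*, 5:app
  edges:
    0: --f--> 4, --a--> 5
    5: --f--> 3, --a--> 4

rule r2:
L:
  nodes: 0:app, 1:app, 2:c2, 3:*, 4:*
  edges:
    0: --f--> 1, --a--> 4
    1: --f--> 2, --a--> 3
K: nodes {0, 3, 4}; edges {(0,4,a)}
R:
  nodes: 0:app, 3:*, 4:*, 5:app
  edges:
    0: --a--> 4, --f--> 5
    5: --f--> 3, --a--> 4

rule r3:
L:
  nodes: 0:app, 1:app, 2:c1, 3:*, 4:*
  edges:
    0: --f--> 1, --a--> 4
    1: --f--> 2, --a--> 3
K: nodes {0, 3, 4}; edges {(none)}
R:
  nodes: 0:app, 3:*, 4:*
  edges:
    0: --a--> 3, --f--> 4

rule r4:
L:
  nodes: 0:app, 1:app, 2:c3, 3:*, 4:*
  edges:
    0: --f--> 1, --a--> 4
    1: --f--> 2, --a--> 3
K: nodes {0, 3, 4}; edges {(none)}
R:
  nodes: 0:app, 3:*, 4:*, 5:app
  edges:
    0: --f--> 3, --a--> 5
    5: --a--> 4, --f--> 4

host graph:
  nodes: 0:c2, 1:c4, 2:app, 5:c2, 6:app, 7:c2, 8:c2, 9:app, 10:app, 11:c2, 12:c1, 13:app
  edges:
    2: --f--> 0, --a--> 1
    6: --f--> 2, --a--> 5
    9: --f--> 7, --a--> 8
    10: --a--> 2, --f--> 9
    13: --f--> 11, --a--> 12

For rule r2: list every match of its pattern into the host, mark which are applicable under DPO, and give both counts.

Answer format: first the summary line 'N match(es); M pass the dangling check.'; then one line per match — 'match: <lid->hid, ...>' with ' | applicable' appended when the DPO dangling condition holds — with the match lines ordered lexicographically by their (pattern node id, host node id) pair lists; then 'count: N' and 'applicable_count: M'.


2 match(es); 1 pass the dangling check.
match: 0->6, 1->2, 2->0, 3->1, 4->5
match: 0->10, 1->9, 2->7, 3->8, 4->2 | applicable
count: 2
applicable_count: 1


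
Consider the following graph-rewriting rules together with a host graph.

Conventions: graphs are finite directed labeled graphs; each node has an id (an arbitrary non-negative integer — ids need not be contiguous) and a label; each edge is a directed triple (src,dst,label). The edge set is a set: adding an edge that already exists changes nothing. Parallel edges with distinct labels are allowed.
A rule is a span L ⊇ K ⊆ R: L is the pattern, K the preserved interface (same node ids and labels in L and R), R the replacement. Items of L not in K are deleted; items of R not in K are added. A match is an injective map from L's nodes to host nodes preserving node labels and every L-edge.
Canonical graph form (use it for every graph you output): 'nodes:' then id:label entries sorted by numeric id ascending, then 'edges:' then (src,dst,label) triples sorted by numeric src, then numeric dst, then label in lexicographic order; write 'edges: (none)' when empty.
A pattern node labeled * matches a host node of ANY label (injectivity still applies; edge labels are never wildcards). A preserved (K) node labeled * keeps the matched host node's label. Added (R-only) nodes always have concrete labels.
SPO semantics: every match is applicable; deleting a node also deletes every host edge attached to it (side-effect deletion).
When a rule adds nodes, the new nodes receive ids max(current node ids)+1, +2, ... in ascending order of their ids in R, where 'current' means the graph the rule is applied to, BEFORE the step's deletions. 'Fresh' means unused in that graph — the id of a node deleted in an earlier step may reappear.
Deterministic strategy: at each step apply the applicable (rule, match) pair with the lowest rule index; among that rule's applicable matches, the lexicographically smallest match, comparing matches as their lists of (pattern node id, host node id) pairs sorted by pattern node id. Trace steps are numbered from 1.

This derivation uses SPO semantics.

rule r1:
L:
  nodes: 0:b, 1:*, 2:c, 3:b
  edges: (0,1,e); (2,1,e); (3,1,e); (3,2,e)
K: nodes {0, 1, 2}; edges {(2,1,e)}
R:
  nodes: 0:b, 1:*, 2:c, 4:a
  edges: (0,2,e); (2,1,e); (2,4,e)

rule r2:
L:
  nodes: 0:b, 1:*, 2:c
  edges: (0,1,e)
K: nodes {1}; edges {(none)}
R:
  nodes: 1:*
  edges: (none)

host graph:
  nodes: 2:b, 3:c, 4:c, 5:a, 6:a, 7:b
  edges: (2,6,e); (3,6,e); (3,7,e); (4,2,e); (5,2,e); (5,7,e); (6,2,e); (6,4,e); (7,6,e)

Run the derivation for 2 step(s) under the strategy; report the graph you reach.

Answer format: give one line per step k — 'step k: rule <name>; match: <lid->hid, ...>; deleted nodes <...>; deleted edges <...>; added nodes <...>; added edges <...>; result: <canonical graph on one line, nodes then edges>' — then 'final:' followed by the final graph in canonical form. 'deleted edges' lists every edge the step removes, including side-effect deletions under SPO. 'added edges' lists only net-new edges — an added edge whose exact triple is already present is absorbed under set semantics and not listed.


step 1: rule r2; match: 0->2, 1->6, 2->3; deleted nodes 2, 3; deleted edges (2,6,e); (3,6,e); (3,7,e); (4,2,e); (5,2,e); (6,2,e); added nodes (none); added edges (none); result: nodes: 4:c, 5:a, 6:a, 7:b edges: (5,7,e); (6,4,e); (7,6,e)
step 2: rule r2; match: 0->7, 1->6, 2->4; deleted nodes 4, 7; deleted edges (5,7,e); (6,4,e); (7,6,e); added nodes (none); added edges (none); result: nodes: 5:a, 6:a edges: (none)
final:
nodes: 5:a, 6:a
edges: (none)


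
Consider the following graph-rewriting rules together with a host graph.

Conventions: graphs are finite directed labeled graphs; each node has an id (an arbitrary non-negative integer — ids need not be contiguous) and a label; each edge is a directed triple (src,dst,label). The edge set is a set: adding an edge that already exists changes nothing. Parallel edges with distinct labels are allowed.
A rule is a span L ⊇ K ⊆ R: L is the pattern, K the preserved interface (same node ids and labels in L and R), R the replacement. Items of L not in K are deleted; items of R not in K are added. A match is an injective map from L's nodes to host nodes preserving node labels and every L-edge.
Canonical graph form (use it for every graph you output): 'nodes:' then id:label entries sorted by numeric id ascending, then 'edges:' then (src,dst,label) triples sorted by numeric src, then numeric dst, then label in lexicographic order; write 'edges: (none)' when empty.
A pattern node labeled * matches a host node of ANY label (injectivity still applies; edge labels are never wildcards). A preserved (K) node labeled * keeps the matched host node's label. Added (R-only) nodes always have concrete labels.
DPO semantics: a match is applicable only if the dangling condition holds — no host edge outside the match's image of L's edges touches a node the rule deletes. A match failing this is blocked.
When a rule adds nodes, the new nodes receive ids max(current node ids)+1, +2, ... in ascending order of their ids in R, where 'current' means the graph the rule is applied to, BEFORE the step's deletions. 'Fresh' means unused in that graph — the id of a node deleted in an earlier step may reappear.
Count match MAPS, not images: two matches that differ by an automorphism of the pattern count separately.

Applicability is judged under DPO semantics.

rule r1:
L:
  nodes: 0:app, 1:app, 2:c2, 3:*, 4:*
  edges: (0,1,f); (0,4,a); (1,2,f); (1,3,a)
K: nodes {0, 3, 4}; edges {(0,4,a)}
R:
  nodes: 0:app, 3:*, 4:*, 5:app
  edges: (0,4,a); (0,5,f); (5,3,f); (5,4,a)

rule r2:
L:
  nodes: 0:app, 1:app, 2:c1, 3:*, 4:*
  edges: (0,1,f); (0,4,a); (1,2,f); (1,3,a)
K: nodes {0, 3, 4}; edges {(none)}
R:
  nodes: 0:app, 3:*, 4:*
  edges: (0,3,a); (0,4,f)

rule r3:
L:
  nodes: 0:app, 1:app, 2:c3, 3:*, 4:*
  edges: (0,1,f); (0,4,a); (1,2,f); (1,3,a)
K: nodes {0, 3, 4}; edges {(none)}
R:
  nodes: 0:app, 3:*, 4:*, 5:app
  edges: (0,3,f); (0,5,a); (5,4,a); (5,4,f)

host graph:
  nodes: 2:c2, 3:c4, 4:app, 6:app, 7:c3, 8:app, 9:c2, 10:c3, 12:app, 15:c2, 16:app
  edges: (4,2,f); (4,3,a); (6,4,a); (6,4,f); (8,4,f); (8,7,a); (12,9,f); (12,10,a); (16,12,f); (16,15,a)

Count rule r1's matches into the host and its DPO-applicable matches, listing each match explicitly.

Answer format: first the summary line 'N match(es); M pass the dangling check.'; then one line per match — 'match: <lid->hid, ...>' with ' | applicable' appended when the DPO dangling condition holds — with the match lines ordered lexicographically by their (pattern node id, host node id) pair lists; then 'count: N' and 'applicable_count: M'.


2 match(es); 1 pass the dangling check.
match: 0->8, 1->4, 2->2, 3->3, 4->7
match: 0->16, 1->12, 2->9, 3->10, 4->15 | applicable
count: 2
applicable_count: 1


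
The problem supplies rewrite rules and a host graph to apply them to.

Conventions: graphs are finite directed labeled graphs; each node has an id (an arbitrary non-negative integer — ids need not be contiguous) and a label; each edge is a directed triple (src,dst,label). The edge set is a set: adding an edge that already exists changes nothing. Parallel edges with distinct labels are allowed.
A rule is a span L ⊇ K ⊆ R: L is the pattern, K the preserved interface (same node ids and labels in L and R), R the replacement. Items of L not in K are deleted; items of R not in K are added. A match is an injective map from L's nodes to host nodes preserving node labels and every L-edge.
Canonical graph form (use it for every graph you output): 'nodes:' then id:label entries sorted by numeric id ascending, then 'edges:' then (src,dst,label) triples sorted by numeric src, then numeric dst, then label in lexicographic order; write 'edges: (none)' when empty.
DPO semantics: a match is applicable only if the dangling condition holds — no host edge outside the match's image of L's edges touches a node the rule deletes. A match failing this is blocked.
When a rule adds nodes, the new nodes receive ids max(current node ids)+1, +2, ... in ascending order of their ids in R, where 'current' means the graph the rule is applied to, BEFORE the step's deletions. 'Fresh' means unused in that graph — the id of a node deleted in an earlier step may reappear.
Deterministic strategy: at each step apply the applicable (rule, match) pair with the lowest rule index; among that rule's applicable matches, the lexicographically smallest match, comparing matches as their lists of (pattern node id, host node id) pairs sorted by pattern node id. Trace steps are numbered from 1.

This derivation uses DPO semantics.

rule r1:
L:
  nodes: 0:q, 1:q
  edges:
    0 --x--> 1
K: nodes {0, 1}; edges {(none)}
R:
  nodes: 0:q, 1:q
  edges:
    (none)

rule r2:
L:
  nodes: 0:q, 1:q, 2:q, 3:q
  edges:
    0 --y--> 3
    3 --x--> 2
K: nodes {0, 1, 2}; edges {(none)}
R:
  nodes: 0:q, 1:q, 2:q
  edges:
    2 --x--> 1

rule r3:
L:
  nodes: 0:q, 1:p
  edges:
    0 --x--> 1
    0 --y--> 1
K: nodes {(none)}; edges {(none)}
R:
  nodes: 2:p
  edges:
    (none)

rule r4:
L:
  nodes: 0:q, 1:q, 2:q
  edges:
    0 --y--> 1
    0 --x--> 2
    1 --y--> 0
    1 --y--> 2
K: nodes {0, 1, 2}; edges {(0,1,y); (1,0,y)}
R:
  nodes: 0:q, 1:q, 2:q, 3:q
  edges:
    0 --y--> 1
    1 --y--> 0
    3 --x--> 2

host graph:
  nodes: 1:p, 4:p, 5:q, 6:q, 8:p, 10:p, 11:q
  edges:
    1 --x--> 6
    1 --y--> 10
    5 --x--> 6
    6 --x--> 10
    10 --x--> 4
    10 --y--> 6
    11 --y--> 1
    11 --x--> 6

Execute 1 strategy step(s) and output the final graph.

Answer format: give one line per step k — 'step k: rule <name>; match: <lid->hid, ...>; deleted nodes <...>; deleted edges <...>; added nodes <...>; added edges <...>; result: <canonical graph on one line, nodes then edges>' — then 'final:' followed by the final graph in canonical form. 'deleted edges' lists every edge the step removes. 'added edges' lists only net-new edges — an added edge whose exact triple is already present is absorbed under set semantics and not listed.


step 1: rule r1; match: 0->5, 1->6; deleted nodes (none); deleted edges (5,6,x); added nodes (none); added edges (none); result: nodes: 1:p, 4:p, 5:q, 6:q, 8:p, 10:p, 11:q edges: (1,6,x); (1,10,y); (6,10,x); (10,4,x); (10,6,y); (11,1,y); (11,6,x)
final:
nodes: 1:p, 4:p, 5:q, 6:q, 8:p, 10:p, 11:q
edges: (1,6,x); (1,10,y); (6,10,x); (10,4,x); (10,6,y); (11,1,y); (11,6,x)


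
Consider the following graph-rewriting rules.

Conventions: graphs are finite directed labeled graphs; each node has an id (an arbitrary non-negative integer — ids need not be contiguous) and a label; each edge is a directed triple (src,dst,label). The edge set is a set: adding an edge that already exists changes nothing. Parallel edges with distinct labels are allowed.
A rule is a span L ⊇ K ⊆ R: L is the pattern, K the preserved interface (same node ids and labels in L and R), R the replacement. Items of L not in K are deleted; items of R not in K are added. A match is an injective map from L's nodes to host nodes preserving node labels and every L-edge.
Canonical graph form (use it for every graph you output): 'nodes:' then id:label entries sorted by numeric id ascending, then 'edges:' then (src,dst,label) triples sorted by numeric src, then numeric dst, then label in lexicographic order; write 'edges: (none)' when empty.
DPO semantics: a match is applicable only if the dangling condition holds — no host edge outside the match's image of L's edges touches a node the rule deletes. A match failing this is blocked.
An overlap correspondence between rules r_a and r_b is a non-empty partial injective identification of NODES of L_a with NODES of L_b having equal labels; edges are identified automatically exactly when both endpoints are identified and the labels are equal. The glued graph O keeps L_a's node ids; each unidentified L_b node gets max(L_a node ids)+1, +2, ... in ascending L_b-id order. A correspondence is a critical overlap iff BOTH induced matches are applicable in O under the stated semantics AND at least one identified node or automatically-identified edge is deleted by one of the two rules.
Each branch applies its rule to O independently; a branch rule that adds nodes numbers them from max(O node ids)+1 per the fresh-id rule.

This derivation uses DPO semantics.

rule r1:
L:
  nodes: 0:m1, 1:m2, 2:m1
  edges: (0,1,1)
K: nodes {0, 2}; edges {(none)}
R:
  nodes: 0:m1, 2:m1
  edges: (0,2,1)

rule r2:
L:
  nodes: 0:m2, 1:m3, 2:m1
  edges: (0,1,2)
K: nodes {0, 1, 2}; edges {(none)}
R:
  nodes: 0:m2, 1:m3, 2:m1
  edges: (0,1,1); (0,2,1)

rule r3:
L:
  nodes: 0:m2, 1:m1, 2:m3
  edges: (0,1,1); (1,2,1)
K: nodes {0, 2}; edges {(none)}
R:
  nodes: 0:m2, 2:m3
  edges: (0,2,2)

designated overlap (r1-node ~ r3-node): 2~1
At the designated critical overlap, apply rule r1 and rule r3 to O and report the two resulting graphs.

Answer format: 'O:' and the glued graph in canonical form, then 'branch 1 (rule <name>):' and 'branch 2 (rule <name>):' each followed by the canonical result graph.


O:
nodes: 0:m1, 1:m2, 2:m1, 3:m2, 4:m3
edges: (0,1,1); (2,4,1); (3,2,1)
branch 1 (rule r1):
nodes: 0:m1, 2:m1, 3:m2, 4:m3
edges: (0,2,1); (2,4,1); (3,2,1)
branch 2 (rule r3):
nodes: 0:m1, 1:m2, 3:m2, 4:m3
edges: (0,1,1); (3,4,2)


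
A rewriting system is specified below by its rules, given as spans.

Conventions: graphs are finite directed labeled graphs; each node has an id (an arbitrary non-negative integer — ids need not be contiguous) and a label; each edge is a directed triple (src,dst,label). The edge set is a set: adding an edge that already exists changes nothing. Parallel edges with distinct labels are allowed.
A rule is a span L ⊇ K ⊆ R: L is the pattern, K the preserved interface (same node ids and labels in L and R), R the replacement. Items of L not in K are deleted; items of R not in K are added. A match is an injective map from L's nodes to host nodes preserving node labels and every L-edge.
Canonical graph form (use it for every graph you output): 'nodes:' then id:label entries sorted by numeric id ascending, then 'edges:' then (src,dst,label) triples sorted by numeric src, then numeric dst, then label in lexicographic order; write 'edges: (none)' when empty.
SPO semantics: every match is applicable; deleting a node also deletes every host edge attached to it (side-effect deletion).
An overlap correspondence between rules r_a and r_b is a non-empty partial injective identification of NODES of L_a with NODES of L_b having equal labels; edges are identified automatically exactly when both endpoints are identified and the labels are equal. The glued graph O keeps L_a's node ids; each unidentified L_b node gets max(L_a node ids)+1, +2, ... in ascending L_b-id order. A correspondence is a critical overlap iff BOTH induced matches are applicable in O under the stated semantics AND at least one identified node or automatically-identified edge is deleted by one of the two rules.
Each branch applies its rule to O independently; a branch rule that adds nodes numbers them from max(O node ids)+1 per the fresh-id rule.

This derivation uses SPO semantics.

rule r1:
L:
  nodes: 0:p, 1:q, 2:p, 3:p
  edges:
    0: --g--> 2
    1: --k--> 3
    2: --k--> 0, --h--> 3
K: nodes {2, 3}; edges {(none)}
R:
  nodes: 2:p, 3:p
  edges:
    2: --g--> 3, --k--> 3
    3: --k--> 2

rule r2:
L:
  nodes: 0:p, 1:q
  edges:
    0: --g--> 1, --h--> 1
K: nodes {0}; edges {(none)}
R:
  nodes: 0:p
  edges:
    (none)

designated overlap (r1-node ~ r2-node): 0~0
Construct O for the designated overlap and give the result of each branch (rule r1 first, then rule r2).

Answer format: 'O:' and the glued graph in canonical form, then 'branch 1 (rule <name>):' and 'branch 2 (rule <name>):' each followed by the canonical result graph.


O:
nodes: 0:p, 1:q, 2:p, 3:p, 4:q
edges: (0,2,g); (0,4,g); (0,4,h); (1,3,k); (2,0,k); (2,3,h)
branch 1 (rule r1):
nodes: 2:p, 3:p, 4:q
edges: (2,3,g); (2,3,k); (3,2,k)
branch 2 (rule r2):
nodes: 0:p, 1:q, 2:p, 3:p
edges: (0,2,g); (1,3,k); (2,0,k); (2,3,h)


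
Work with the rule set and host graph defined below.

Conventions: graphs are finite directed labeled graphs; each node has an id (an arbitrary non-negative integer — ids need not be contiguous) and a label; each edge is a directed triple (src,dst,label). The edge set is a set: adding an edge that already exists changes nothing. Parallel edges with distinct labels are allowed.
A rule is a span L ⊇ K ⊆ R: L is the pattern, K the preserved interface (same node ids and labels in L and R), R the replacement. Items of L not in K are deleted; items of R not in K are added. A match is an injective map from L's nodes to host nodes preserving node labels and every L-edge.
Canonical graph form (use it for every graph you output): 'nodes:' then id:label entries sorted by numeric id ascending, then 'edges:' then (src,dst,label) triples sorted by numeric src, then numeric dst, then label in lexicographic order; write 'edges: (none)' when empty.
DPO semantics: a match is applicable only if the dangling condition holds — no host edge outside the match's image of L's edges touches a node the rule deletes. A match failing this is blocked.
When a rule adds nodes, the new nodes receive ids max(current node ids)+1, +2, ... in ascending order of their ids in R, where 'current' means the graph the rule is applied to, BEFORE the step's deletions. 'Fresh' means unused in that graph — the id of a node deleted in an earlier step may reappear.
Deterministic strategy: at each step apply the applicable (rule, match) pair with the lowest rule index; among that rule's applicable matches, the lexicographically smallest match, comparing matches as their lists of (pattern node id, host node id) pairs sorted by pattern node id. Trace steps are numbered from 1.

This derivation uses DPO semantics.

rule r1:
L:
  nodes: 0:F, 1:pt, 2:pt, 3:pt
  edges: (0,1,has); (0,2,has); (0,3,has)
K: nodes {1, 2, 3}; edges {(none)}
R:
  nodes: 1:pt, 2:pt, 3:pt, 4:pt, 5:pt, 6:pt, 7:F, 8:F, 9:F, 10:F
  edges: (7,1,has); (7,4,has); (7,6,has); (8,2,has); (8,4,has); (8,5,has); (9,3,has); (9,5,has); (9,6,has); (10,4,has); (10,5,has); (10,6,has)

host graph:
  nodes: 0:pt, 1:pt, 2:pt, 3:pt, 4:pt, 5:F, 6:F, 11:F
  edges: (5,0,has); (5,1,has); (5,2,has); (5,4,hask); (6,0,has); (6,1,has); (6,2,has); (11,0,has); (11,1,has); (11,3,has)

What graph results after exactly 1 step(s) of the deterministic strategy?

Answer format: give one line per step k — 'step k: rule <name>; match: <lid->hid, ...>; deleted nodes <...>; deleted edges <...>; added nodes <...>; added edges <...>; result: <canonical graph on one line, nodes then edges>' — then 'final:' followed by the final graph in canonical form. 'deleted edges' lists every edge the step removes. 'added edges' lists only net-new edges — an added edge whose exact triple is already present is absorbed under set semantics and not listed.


step 1: rule r1; match: 0->6, 1->0, 2->1, 3->2; deleted nodes 6; deleted edges (6,0,has); (6,1,has); (6,2,has); added nodes 12, 13, 14, 15, 16, 17, 18; added edges (15,0,has); (15,12,has); (15,14,has); (16,1,has); (16,12,has); (16,13,has); (17,2,has); (17,13,has); (17,14,has); (18,12,has); (18,13,has); (18,14,has); result: nodes: 0:pt, 1:pt, 2:pt, 3:pt, 4:pt, 5:F, 11:F, 12:pt, 13:pt, 14:pt, 15:F, 16:F, 17:F, 18:F edges: (5,0,has); (5,1,has); (5,2,has); (5,4,hask); (11,0,has); (11,1,has); (11,3,has); (15,0,has); (15,12,has); (15,14,has); (16,1,has); (16,12,has); (16,13,has); (17,2,has); (17,13,has); (17,14,has); (18,12,has); (18,13,has); (18,14,has)
final:
nodes: 0:pt, 1:pt, 2:pt, 3:pt, 4:pt, 5:F, 11:F, 12:pt, 13:pt, 14:pt, 15:F, 16:F, 17:F, 18:F
edges: (5,0,has); (5,1,has); (5,2,has); (5,4,hask); (11,0,has); (11,1,has); (11,3,has); (15,0,has); (15,12,has); (15,14,has); (16,1,has); (16,12,has); (16,13,has); (17,2,has); (17,13,has); (17,14,has); (18,12,has); (18,13,has); (18,14,has)


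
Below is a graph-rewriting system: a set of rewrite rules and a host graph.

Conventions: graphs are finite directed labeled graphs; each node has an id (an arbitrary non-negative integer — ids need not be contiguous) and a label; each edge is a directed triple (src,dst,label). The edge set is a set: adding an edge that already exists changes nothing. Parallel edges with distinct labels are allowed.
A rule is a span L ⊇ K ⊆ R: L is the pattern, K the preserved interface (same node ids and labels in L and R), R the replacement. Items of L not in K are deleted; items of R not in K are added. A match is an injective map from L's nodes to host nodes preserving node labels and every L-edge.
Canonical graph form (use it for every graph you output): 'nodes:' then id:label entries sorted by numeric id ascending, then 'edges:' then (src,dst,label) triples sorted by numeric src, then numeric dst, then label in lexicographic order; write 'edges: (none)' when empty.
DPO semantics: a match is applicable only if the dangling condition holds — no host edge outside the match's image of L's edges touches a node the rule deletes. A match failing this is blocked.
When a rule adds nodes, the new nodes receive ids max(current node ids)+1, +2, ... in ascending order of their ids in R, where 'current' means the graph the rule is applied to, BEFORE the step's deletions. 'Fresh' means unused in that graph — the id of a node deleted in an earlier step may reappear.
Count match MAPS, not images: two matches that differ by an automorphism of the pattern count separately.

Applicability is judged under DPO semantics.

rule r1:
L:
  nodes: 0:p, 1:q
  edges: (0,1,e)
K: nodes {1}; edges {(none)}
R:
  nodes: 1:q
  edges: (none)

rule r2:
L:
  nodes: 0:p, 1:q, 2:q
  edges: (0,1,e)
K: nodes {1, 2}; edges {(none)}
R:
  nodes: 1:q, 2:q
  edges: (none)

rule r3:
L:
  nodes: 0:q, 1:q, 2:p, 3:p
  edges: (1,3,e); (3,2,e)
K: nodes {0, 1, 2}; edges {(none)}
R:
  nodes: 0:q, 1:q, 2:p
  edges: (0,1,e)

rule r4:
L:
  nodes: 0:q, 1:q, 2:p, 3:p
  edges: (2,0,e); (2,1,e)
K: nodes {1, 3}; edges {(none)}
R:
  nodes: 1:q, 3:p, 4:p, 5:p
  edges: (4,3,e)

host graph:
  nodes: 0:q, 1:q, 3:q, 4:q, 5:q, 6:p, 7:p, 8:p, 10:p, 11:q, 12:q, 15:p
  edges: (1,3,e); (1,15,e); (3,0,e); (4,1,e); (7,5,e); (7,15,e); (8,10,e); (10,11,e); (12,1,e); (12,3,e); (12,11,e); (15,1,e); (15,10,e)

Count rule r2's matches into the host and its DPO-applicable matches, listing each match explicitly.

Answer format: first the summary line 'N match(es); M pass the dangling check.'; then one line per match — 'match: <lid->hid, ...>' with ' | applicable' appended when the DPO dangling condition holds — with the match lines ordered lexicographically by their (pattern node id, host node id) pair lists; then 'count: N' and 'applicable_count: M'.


18 match(es); 0 pass the dangling check.
match: 0->7, 1->5, 2->0
match: 0->7, 1->5, 2->1
match: 0->7, 1->5, 2->3
match: 0->7, 1->5, 2->4
match: 0->7, 1->5, 2->11
match: 0->7, 1->5, 2->12
match: 0->10, 1->11, 2->0
match: 0->10, 1->11, 2->1
match: 0->10, 1->11, 2->3
match: 0->10, 1->11, 2->4
match: 0->10, 1->11, 2->5
match: 0->10, 1->11, 2->12
match: 0->15, 1->1, 2->0
match: 0->15, 1->1, 2->3
match: 0->15, 1->1, 2->4
match: 0->15, 1->1, 2->5
match: 0->15, 1->1, 2->11
match: 0->15, 1->1, 2->12
count: 18
applicable_count: 0


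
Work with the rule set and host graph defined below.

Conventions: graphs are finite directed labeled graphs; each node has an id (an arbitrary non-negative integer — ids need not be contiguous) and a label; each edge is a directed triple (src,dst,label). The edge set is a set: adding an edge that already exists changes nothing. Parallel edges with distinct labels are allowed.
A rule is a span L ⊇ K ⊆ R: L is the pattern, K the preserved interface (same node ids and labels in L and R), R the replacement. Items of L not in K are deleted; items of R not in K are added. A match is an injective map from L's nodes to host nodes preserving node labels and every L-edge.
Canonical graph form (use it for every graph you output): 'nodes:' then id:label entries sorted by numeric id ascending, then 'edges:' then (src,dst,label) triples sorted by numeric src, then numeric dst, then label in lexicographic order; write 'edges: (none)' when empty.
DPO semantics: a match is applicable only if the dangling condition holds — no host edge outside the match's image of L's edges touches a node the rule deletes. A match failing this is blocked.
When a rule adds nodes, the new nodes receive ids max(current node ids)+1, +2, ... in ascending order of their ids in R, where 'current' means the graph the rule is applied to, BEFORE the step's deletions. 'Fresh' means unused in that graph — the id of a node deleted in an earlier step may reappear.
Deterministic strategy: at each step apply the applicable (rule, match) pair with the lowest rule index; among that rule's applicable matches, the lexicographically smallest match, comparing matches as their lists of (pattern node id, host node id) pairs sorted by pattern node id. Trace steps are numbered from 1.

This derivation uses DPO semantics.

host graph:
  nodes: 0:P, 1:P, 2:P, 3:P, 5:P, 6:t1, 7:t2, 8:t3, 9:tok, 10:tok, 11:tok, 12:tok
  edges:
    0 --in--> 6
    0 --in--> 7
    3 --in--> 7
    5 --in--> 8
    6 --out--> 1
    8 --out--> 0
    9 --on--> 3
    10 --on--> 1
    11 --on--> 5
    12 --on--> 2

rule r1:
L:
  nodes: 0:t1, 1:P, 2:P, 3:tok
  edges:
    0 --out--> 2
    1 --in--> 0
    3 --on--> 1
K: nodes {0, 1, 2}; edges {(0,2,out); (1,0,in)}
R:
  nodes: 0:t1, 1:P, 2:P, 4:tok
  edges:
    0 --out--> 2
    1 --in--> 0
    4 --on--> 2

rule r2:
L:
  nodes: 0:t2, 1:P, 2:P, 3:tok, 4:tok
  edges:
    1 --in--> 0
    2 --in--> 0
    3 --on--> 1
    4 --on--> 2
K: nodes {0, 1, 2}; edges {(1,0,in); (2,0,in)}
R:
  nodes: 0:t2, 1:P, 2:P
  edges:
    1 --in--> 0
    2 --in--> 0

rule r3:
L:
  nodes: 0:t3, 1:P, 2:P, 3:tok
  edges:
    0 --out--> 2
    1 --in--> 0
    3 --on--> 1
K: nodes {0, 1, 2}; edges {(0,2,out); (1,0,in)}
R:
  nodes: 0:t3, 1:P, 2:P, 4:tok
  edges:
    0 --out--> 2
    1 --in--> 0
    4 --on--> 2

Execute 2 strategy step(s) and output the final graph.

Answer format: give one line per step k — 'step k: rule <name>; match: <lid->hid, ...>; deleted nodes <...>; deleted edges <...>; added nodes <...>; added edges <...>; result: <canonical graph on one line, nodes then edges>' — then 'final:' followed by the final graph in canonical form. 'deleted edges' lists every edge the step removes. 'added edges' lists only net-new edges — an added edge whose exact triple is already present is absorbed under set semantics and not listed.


step 1: rule r3; match: 0->8, 1->5, 2->0, 3->11; deleted nodes 11; deleted edges (11,5,on); added nodes 13; added edges (13,0,on); result: nodes: 0:P, 1:P, 2:P, 3:P, 5:P, 6:t1, 7:t2, 8:t3, 9:tok, 10:tok, 12:tok, 13:tok edges: (0,6,in); (0,7,in); (3,7,in); (5,8,in); (6,1,out); (8,0,out); (9,3,on); (10,1,on); (12,2,on); (13,0,on)
step 2: rule r1; match: 0->6, 1->0, 2->1, 3->13; deleted nodes 13; deleted edges (13,0,on); added nodes 14; added edges (14,1,on); result: nodes: 0:P, 1:P, 2:P, 3:P, 5:P, 6:t1, 7:t2, 8:t3, 9:tok, 10:tok, 12:tok, 14:tok edges: (0,6,in); (0,7,in); (3,7,in); (5,8,in); (6,1,out); (8,0,out); (9,3,on); (10,1,on); (12,2,on); (14,1,on)
final:
nodes: 0:P, 1:P, 2:P, 3:P, 5:P, 6:t1, 7:t2, 8:t3, 9:tok, 10:tok, 12:tok, 14:tok
edges: (0,6,in); (0,7,in); (3,7,in); (5,8,in); (6,1,out); (8,0,out); (9,3,on); (10,1,on); (12,2,on); (14,1,on)


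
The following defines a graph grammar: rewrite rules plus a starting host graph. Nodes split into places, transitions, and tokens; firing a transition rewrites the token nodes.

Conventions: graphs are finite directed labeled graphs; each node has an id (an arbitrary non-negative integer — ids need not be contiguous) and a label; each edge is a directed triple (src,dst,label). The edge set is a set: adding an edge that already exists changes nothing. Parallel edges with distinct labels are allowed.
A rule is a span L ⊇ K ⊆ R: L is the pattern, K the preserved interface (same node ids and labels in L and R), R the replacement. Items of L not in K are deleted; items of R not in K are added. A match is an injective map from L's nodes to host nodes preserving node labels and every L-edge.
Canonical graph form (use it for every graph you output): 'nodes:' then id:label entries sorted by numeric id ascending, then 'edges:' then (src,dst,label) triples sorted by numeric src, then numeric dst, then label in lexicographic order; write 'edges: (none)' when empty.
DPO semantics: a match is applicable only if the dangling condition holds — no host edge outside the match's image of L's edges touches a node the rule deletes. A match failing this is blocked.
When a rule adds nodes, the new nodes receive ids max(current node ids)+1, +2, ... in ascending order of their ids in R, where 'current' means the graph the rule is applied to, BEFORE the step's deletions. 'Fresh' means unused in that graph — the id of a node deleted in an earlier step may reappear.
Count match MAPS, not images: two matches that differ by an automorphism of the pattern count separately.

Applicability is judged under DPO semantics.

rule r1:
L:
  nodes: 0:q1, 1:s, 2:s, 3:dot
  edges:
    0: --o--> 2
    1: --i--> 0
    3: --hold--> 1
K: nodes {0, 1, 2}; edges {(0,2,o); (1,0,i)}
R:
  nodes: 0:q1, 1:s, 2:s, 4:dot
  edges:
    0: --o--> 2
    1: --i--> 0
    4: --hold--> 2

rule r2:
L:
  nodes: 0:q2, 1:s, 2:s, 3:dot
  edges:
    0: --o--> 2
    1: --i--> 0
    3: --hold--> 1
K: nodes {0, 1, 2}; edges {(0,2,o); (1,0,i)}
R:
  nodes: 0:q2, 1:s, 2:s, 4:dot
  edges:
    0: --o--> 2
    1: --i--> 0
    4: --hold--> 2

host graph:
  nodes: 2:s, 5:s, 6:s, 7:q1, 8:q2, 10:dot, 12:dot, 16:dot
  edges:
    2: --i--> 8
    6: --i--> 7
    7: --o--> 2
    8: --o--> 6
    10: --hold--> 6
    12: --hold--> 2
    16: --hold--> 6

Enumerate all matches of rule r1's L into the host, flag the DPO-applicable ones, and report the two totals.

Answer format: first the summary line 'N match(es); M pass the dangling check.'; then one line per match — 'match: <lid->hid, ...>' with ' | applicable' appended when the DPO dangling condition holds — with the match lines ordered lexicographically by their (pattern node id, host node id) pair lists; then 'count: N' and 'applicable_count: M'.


2 match(es); 2 pass the dangling check.
match: 0->7, 1->6, 2->2, 3->10 | applicable
match: 0->7, 1->6, 2->2, 3->16 | applicable
count: 2
applicable_count: 2
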